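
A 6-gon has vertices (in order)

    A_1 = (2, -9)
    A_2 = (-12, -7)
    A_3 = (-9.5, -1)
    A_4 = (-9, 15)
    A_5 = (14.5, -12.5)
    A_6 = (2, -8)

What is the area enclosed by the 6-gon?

263

Apply Gauss's area formula: 2A = Σ (x_i·y_{i+1} − x_{i+1}·y_i), indices taken mod 6.
Cross-terms: -122, -54.5, -151.5, -105, -91, -2  ⇒  Σ = -526
Area = |Σ|/2 = 263.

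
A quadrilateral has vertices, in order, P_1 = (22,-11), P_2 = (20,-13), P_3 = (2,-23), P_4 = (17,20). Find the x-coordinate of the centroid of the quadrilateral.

397/29

Apply the shoelace (surveyor's) formula. First the cross-terms c_i = x_i·y_{i+1} − x_{i+1}·y_i:
  -66, -434, 431, -627  ⇒  2A = -696, A = -348.
Then Σ (x_i + x_{i+1})·c_i = -28584, so x̄ = -28584 / (6·(-348)) = 397/29.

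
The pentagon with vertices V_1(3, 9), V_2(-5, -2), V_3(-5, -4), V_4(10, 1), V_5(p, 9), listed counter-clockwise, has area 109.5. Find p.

9

Write out the shoelace sum; only the two edges meeting at V_5 involve p:
2·Area = [(10·9 − p·1) + (p·9 − 3·9)] + 84
       = 8·p + 147 = 219
⇒ p = 9.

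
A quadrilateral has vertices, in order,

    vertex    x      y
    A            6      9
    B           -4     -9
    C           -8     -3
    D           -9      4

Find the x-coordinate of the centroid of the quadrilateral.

Apply the shoelace (surveyor's) formula. First the cross-terms c_i = x_i·y_{i+1} − x_{i+1}·y_i:
  -18, -60, -59, -105  ⇒  2A = -242, A = -121.
Then Σ (x_i + x_{i+1})·c_i = 2002, so x̄ = 2002 / (6·(-121)) = -91/33.

-91/33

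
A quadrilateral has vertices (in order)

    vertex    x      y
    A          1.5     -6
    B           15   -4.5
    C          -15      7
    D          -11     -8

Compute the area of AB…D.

Apply the surveyor's formula: 2A = Σ (x_i·y_{i+1} − x_{i+1}·y_i), indices taken mod 4.
A→B: (1.5)(-4.5) − (15)(-6) = 83.25
B→C: (15)(7) − (-15)(-4.5) = 37.5
C→D: (-15)(-8) − (-11)(7) = 197
D→A: (-11)(-6) − (1.5)(-8) = 78
Σ = 395.75
Area = |Σ|/2 = 197.875.

197.875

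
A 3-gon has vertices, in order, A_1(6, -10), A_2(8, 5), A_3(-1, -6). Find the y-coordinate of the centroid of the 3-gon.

Apply the shoelace (surveyor's) formula. First the cross-terms c_i = x_i·y_{i+1} − x_{i+1}·y_i:
  110, -43, 46  ⇒  2A = 113, A = 56.5.
Then Σ (y_i + y_{i+1})·c_i = -1243, so ȳ = -1243 / (6·56.5) = -11/3.

-11/3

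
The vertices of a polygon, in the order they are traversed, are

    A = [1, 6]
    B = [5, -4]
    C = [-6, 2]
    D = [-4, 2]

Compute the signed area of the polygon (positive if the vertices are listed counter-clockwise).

-39

Cross-terms: -34, -14, -4, -26  ⇒  Σ = -78
Signed area = Σ/2 = -39 (negative ⇒ clockwise traversal).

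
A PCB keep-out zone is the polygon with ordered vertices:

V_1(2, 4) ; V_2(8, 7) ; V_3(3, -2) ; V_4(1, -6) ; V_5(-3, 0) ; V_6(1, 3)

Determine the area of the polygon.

Apply Gauss's area formula: 2A = Σ (x_i·y_{i+1} − x_{i+1}·y_i), indices taken mod 6.
V_1→V_2: (2)(7) − (8)(4) = -18
V_2→V_3: (8)(-2) − (3)(7) = -37
V_3→V_4: (3)(-6) − (1)(-2) = -16
V_4→V_5: (1)(0) − (-3)(-6) = -18
V_5→V_6: (-3)(3) − (1)(0) = -9
V_6→V_1: (1)(4) − (2)(3) = -2
Σ = -100
Area = |Σ|/2 = 50.

50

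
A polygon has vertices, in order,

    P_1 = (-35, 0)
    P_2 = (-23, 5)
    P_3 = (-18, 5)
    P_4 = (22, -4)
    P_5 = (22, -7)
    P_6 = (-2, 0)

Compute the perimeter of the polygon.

|P_1P_2| = √((12)² + (5)²) = √169 = 13
|P_2P_3| = √((5)² + (0)²) = √25 = 5
|P_3P_4| = √((40)² + (-9)²) = √1681 = 41
|P_4P_5| = √((0)² + (-3)²) = √9 = 3
|P_5P_6| = √((-24)² + (7)²) = √625 = 25
|P_6P_1| = √((-33)² + (0)²) = √1089 = 33
Perimeter = 13 + 5 + 41 + 3 + 25 + 33 = 120.

120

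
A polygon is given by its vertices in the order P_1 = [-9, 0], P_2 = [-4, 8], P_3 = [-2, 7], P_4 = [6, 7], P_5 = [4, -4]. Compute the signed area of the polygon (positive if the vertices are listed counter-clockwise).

Apply the shoelace (surveyor's) formula: 2A = Σ (x_i·y_{i+1} − x_{i+1}·y_i), indices taken mod 5.
P_1→P_2: (-9)(8) − (-4)(0) = -72
P_2→P_3: (-4)(7) − (-2)(8) = -12
P_3→P_4: (-2)(7) − (6)(7) = -56
P_4→P_5: (6)(-4) − (4)(7) = -52
P_5→P_1: (4)(0) − (-9)(-4) = -36
Σ = -228
Signed area = Σ/2 = -114 (negative ⇒ clockwise traversal).

-114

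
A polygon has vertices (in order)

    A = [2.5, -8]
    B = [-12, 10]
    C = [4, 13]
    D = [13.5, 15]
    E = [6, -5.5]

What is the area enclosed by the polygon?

Apply the shoelace formula: 2A = Σ (x_i·y_{i+1} − x_{i+1}·y_i), indices taken mod 5.
Σ = (-71) + (-196) + (-115.5) + (-164.25) + (-34.25) = -581
Area = |Σ|/2 = 290.5.

290.5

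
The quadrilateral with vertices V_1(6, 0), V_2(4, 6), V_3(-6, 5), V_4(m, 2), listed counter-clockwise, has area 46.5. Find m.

Write out the shoelace sum; only the two edges meeting at V_4 involve m:
2·Area = [((-6)·2 − m·5) + (m·0 − 6·2)] + 92
       = -5·m + 68 = 93
⇒ m = -5.

-5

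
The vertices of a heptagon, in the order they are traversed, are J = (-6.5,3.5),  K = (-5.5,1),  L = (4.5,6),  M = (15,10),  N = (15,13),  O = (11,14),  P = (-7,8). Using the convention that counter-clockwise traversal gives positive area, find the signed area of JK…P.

127.875

Apply the surveyor's formula: 2A = Σ (x_i·y_{i+1} − x_{i+1}·y_i), indices taken mod 7.
Σ = (12.75) + (-37.5) + (-45) + (45) + (67) + (186) + (27.5) = 255.75
Signed area = Σ/2 = 127.875 (positive ⇒ counter-clockwise traversal).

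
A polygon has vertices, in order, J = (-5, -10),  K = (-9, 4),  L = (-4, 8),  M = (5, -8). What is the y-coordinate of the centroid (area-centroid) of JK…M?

Apply the surveyor's formula. First the cross-terms c_i = x_i·y_{i+1} − x_{i+1}·y_i:
  -110, -56, -8, -90  ⇒  2A = -264, A = -132.
Then Σ (y_i + y_{i+1})·c_i = 1608, so ȳ = 1608 / (6·(-132)) = -67/33.

-67/33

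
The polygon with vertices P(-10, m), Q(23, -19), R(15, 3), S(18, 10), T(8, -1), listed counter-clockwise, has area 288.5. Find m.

Write out the shoelace sum; only the two edges meeting at P involve m:
2·Area = [(8·m − (-10)·(-1)) + ((-10)·(-19) − 23·m)] + 352
       = -15·m + 532 = 577
⇒ m = -3.

-3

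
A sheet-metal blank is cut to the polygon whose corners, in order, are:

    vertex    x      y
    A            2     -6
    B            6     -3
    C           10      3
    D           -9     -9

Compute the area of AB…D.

43.5

Σ = (30) + (48) + (-63) + (72) = 87
Area = |Σ|/2 = 43.5.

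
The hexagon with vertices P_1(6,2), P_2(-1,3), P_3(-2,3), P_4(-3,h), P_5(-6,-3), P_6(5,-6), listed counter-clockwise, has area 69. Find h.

0

Write out the shoelace sum; only the two edges meeting at P_4 involve h:
2·Area = [((-2)·h − (-3)·3) + ((-3)·(-3) − (-6)·h)] + 120
       = 4·h + 138 = 138
⇒ h = 0.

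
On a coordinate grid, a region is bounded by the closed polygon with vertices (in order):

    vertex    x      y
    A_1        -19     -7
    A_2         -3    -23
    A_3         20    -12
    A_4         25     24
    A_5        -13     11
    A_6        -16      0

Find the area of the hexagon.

Apply the shoelace (surveyor's) formula: 2A = Σ (x_i·y_{i+1} − x_{i+1}·y_i), indices taken mod 6.
Σ = (416) + (496) + (780) + (587) + (176) + (112) = 2567
Area = |Σ|/2 = 1283.5.

1283.5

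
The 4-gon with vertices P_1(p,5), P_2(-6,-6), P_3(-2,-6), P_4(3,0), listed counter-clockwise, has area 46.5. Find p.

-1

The doubled signed area Σ (x_i y_{i+1} − x_{i+1} y_i) is linear in p.
With p=0 it equals 87; the coefficient of p is -6 (from the two edges through P_1).
So -6·p + 87 = 2·46.5 = 93 ⇒ p = -1.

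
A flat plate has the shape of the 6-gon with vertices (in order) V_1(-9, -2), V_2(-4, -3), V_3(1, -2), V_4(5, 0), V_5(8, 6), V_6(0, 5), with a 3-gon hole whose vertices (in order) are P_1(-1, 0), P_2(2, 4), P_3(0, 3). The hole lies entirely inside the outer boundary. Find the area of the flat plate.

75

Outer boundary:
Apply the shoelace formula: 2A = Σ (x_i·y_{i+1} − x_{i+1}·y_i), indices taken mod 6.
Σ = (19) + (11) + (10) + (30) + (40) + (45) = 155
Area = |Σ|/2 = 77.5.
Hole:
Σ = (-4) + (6) + (3) = 5
Area = |Σ|/2 = 2.5.
Net area = 77.5 − 2.5 = 75.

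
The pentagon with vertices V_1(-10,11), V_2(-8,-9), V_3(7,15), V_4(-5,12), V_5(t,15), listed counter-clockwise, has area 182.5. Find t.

-10

Write out the shoelace sum; only the two edges meeting at V_5 involve t:
2·Area = [((-5)·15 − t·12) + (t·11 − (-10)·15)] + 280
       = -1·t + 355 = 365
⇒ t = -10.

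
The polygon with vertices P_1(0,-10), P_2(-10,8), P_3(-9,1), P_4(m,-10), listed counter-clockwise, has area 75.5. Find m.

Write out the shoelace sum; only the two edges meeting at P_4 involve m:
2·Area = [((-9)·(-10) − m·1) + (m·(-10) − 0·(-10))] + -38
       = -11·m + 52 = 151
⇒ m = -9.

-9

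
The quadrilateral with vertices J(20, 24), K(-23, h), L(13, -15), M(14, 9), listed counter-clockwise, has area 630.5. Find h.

The doubled signed area Σ (x_i y_{i+1} − x_{i+1} y_i) is linear in h.
With h=0 it equals 1380; the coefficient of h is 7 (from the two edges through K).
So 7·h + 1380 = 2·630.5 = 1261 ⇒ h = -17.

-17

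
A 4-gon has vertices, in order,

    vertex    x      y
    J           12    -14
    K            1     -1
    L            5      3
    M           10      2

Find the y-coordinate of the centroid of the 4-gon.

Apply the surveyor's formula. First the cross-terms c_i = x_i·y_{i+1} − x_{i+1}·y_i:
  2, 8, -20, -164  ⇒  2A = -174, A = -87.
Then Σ (y_i + y_{i+1})·c_i = 1854, so ȳ = 1854 / (6·(-87)) = -103/29.

-103/29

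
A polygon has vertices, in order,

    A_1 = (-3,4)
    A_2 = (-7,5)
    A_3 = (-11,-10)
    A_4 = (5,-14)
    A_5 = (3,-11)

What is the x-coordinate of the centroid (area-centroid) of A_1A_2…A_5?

Apply the shoelace (surveyor's) formula. First the cross-terms c_i = x_i·y_{i+1} − x_{i+1}·y_i:
  13, 125, 204, -13, -21  ⇒  2A = 308, A = 154.
Then Σ (x_i + x_{i+1})·c_i = -3708, so x̄ = -3708 / (6·154) = -309/77.

-309/77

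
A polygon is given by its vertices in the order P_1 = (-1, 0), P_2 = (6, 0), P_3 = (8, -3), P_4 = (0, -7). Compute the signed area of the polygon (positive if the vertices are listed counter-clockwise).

-40.5

Apply the surveyor's formula: 2A = Σ (x_i·y_{i+1} − x_{i+1}·y_i), indices taken mod 4.
Σ = (0) + (-18) + (-56) + (-7) = -81
Signed area = Σ/2 = -40.5 (negative ⇒ clockwise traversal).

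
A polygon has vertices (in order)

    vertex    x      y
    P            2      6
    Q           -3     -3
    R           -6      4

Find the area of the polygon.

Apply the shoelace (surveyor's) formula: 2A = Σ (x_i·y_{i+1} − x_{i+1}·y_i), indices taken mod 3.
P→Q: (2)(-3) − (-3)(6) = 12
Q→R: (-3)(4) − (-6)(-3) = -30
R→P: (-6)(6) − (2)(4) = -44
Σ = -62
Area = |Σ|/2 = 31.

31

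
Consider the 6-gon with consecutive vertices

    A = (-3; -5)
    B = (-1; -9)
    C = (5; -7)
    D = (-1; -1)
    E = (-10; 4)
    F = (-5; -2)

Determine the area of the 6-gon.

Apply the shoelace (surveyor's) formula: 2A = Σ (x_i·y_{i+1} − x_{i+1}·y_i), indices taken mod 6.
Σ = (22) + (52) + (-12) + (-14) + (40) + (19) = 107
Area = |Σ|/2 = 53.5.

53.5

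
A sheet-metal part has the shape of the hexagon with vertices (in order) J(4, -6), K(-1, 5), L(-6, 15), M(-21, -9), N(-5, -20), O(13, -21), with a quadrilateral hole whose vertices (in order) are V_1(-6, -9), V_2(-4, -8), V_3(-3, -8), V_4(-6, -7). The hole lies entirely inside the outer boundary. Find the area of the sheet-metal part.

Outer boundary:
J→K: (4)(5) − (-1)(-6) = 14
K→L: (-1)(15) − (-6)(5) = 15
L→M: (-6)(-9) − (-21)(15) = 369
M→N: (-21)(-20) − (-5)(-9) = 375
N→O: (-5)(-21) − (13)(-20) = 365
O→J: (13)(-6) − (4)(-21) = 6
Σ = 1144
Area = |Σ|/2 = 572.
Hole:
Apply the surveyor's formula: 2A = Σ (x_i·y_{i+1} − x_{i+1}·y_i), indices taken mod 4.
V_1→V_2: (-6)(-8) − (-4)(-9) = 12
V_2→V_3: (-4)(-8) − (-3)(-8) = 8
V_3→V_4: (-3)(-7) − (-6)(-8) = -27
V_4→V_1: (-6)(-9) − (-6)(-7) = 12
Σ = 5
Area = |Σ|/2 = 2.5.
Net area = 572 − 2.5 = 569.5.

569.5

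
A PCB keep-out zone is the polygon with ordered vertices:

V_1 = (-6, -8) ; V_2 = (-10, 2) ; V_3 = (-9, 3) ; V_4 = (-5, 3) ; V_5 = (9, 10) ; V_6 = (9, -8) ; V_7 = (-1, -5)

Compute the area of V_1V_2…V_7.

215

Apply the shoelace formula: 2A = Σ (x_i·y_{i+1} − x_{i+1}·y_i), indices taken mod 7.
Cross-terms: -92, -12, -12, -77, -162, -53, -22  ⇒  Σ = -430
Area = |Σ|/2 = 215.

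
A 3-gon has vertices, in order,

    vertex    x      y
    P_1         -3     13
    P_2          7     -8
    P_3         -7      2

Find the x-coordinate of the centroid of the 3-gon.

Apply the shoelace formula. First the cross-terms c_i = x_i·y_{i+1} − x_{i+1}·y_i:
  -67, -42, -85  ⇒  2A = -194, A = -97.
Then Σ (x_i + x_{i+1})·c_i = 582, so x̄ = 582 / (6·(-97)) = -1.

-1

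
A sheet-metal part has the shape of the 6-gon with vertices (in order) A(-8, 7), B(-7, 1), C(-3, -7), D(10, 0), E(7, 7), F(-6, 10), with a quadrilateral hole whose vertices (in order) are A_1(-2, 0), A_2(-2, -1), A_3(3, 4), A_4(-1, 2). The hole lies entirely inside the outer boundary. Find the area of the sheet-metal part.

Outer boundary:
Apply Gauss's area formula: 2A = Σ (x_i·y_{i+1} − x_{i+1}·y_i), indices taken mod 6.
Cross-terms: 41, 52, 70, 70, 112, 38  ⇒  Σ = 383
Area = |Σ|/2 = 191.5.
Hole:
Apply Gauss's area formula: 2A = Σ (x_i·y_{i+1} − x_{i+1}·y_i), indices taken mod 4.
Σ = (2) + (-5) + (10) + (4) = 11
Area = |Σ|/2 = 5.5.
Net area = 191.5 − 5.5 = 186.

186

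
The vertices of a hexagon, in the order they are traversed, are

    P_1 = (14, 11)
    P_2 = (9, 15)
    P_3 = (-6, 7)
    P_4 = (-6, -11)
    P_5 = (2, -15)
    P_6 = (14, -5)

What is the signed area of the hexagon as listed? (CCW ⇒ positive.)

454

Apply the surveyor's formula: 2A = Σ (x_i·y_{i+1} − x_{i+1}·y_i), indices taken mod 6.
Σ = (111) + (153) + (108) + (112) + (200) + (224) = 908
Signed area = Σ/2 = 454 (positive ⇒ counter-clockwise traversal).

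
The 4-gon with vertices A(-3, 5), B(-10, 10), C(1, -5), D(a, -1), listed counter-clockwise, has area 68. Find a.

8

The doubled signed area Σ (x_i y_{i+1} − x_{i+1} y_i) is linear in a.
With a=0 it equals 56; the coefficient of a is 10 (from the two edges through D).
So 10·a + 56 = 2·68 = 136 ⇒ a = 8.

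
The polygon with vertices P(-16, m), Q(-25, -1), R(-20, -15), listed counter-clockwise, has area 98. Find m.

Write out the shoelace sum; only the two edges meeting at P involve m:
2·Area = [((-20)·m − (-16)·(-15)) + ((-16)·(-1) − (-25)·m)] + 355
       = 5·m + 131 = 196
⇒ m = 13.

13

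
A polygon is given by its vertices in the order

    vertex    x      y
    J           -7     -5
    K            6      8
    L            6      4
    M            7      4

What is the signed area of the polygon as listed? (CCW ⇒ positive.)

-30.5

Cross-terms: -26, -24, -4, -7  ⇒  Σ = -61
Signed area = Σ/2 = -30.5 (negative ⇒ clockwise traversal).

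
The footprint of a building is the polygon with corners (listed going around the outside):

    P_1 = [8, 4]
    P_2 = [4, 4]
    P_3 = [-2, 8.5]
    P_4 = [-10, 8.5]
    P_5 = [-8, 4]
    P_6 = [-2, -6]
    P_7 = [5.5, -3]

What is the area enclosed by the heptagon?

147.5

Apply the shoelace (surveyor's) formula: 2A = Σ (x_i·y_{i+1} − x_{i+1}·y_i), indices taken mod 7.
Cross-terms: 16, 42, 68, 28, 56, 39, 46  ⇒  Σ = 295
Area = |Σ|/2 = 147.5.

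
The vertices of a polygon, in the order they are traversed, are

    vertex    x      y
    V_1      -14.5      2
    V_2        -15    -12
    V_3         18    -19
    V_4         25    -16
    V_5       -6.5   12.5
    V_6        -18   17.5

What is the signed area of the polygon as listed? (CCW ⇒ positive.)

714.75

Apply the surveyor's formula: 2A = Σ (x_i·y_{i+1} − x_{i+1}·y_i), indices taken mod 6.
Σ = (204) + (501) + (187) + (208.5) + (111.25) + (217.75) = 1429.5
Signed area = Σ/2 = 714.75 (positive ⇒ counter-clockwise traversal).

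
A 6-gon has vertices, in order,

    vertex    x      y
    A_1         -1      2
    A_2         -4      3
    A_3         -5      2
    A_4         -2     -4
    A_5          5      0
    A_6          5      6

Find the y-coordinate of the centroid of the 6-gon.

40/51

Apply Gauss's area formula. First the cross-terms c_i = x_i·y_{i+1} − x_{i+1}·y_i:
  5, 7, 24, 20, 30, 16  ⇒  2A = 102, A = 51.
Then Σ (y_i + y_{i+1})·c_i = 240, so ȳ = 240 / (6·51) = 40/51.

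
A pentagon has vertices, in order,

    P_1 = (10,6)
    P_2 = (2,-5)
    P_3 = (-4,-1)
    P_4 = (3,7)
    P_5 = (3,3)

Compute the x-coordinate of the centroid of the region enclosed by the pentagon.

Apply Gauss's area formula. First the cross-terms c_i = x_i·y_{i+1} − x_{i+1}·y_i:
  -62, -22, -25, -12, -12  ⇒  2A = -133, A = -66.5.
Then Σ (x_i + x_{i+1})·c_i = -903, so x̄ = -903 / (6·(-66.5)) = 43/19.

43/19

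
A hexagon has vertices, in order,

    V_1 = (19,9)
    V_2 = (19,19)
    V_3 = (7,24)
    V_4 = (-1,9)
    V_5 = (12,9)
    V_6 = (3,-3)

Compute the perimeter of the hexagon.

88

|V_1V_2| = √((0)² + (10)²) = √100 = 10
|V_2V_3| = √((-12)² + (5)²) = √169 = 13
|V_3V_4| = √((-8)² + (-15)²) = √289 = 17
|V_4V_5| = √((13)² + (0)²) = √169 = 13
|V_5V_6| = √((-9)² + (-12)²) = √225 = 15
|V_6V_1| = √((16)² + (12)²) = √400 = 20
Perimeter = 10 + 13 + 17 + 13 + 15 + 20 = 88.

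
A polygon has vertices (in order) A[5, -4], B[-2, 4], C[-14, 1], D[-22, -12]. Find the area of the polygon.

Σ = (12) + (54) + (190) + (148) = 404
Area = |Σ|/2 = 202.

202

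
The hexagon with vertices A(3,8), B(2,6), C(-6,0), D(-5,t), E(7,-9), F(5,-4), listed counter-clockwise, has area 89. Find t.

Write out the shoelace sum; only the two edges meeting at D involve t:
2·Area = [((-6)·t − (-5)·0) + ((-5)·(-9) − 7·t)] + 107
       = -13·t + 152 = 178
⇒ t = -2.

-2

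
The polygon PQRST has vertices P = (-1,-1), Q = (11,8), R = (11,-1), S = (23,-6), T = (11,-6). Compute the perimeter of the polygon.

|PQ| = √((12)² + (9)²) = √225 = 15
|QR| = √((0)² + (-9)²) = √81 = 9
|RS| = √((12)² + (-5)²) = √169 = 13
|ST| = √((-12)² + (0)²) = √144 = 12
|TP| = √((-12)² + (5)²) = √169 = 13
Perimeter = 15 + 9 + 13 + 12 + 13 = 62.

62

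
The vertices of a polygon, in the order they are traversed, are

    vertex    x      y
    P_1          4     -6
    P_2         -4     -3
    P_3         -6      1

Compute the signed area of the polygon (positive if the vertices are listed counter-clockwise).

-13

Σ = (-36) + (-22) + (32) = -26
Signed area = Σ/2 = -13 (negative ⇒ clockwise traversal).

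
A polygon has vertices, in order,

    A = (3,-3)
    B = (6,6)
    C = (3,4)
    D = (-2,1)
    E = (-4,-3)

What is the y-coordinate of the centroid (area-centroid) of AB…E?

11/36

Apply the shoelace formula. First the cross-terms c_i = x_i·y_{i+1} − x_{i+1}·y_i:
  36, 6, 11, 10, 21  ⇒  2A = 84, A = 42.
Then Σ (y_i + y_{i+1})·c_i = 77, so ȳ = 77 / (6·42) = 11/36.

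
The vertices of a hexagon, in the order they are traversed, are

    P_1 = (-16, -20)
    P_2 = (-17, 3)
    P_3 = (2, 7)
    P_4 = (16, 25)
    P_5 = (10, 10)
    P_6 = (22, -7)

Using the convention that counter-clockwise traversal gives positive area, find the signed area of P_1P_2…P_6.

-753.5

Cross-terms: -388, -125, -62, -90, -290, -552  ⇒  Σ = -1507
Signed area = Σ/2 = -753.5 (negative ⇒ clockwise traversal).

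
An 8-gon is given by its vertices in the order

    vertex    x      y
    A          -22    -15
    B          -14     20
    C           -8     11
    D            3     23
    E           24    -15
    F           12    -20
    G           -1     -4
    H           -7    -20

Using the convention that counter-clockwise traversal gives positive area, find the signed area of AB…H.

Apply the shoelace formula: 2A = Σ (x_i·y_{i+1} − x_{i+1}·y_i), indices taken mod 8.
Cross-terms: -650, 6, -217, -597, -300, -68, -8, -335  ⇒  Σ = -2169
Signed area = Σ/2 = -1084.5 (negative ⇒ clockwise traversal).

-1084.5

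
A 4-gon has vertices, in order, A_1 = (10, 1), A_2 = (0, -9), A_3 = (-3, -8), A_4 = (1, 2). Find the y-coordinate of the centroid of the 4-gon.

Apply the surveyor's formula. First the cross-terms c_i = x_i·y_{i+1} − x_{i+1}·y_i:
  -90, -27, 2, -19  ⇒  2A = -134, A = -67.
Then Σ (y_i + y_{i+1})·c_i = 1110, so ȳ = 1110 / (6·(-67)) = -185/67.

-185/67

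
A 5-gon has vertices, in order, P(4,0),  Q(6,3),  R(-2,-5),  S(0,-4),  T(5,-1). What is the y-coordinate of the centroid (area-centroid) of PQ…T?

Apply the shoelace (surveyor's) formula. First the cross-terms c_i = x_i·y_{i+1} − x_{i+1}·y_i:
  12, -24, 8, 20, 4  ⇒  2A = 20, A = 10.
Then Σ (y_i + y_{i+1})·c_i = -92, so ȳ = -92 / (6·10) = -23/15.

-23/15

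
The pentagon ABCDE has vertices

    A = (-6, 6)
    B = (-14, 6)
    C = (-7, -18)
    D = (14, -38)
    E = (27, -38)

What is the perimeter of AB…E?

130

|AB| = √((-8)² + (0)²) = √64 = 8
|BC| = √((7)² + (-24)²) = √625 = 25
|CD| = √((21)² + (-20)²) = √841 = 29
|DE| = √((13)² + (0)²) = √169 = 13
|EA| = √((-33)² + (44)²) = √3025 = 55
Perimeter = 8 + 25 + 29 + 13 + 55 = 130.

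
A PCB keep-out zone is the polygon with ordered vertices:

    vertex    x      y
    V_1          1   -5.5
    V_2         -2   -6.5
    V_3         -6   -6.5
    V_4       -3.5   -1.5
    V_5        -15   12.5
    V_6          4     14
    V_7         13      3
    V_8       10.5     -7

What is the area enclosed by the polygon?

363.375

V_1→V_2: (1)(-6.5) − (-2)(-5.5) = -17.5
V_2→V_3: (-2)(-6.5) − (-6)(-6.5) = -26
V_3→V_4: (-6)(-1.5) − (-3.5)(-6.5) = -13.75
V_4→V_5: (-3.5)(12.5) − (-15)(-1.5) = -66.25
V_5→V_6: (-15)(14) − (4)(12.5) = -260
V_6→V_7: (4)(3) − (13)(14) = -170
V_7→V_8: (13)(-7) − (10.5)(3) = -122.5
V_8→V_1: (10.5)(-5.5) − (1)(-7) = -50.75
Σ = -726.75
Area = |Σ|/2 = 363.375.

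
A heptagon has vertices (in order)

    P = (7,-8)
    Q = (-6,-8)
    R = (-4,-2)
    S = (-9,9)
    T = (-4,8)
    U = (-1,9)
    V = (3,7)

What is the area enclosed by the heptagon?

Σ = (-104) + (-20) + (-54) + (-36) + (-28) + (-34) + (-73) = -349
Area = |Σ|/2 = 174.5.

174.5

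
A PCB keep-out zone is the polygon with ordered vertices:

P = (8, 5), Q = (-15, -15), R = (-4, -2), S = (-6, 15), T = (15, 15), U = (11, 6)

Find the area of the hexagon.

Apply the shoelace (surveyor's) formula: 2A = Σ (x_i·y_{i+1} − x_{i+1}·y_i), indices taken mod 6.
Cross-terms: -45, -30, -72, -315, -75, 7  ⇒  Σ = -530
Area = |Σ|/2 = 265.

265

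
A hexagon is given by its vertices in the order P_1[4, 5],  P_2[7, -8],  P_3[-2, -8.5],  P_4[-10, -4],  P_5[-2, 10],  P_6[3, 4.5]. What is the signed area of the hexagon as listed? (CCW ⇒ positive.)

Cross-terms: -67, -75.5, -77, -108, -39, -3  ⇒  Σ = -369.5
Signed area = Σ/2 = -184.75 (negative ⇒ clockwise traversal).

-184.75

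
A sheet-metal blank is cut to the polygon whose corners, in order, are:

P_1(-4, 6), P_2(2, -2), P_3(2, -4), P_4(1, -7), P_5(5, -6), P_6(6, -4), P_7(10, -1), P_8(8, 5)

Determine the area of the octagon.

P_1→P_2: (-4)(-2) − (2)(6) = -4
P_2→P_3: (2)(-4) − (2)(-2) = -4
P_3→P_4: (2)(-7) − (1)(-4) = -10
P_4→P_5: (1)(-6) − (5)(-7) = 29
P_5→P_6: (5)(-4) − (6)(-6) = 16
P_6→P_7: (6)(-1) − (10)(-4) = 34
P_7→P_8: (10)(5) − (8)(-1) = 58
P_8→P_1: (8)(6) − (-4)(5) = 68
Σ = 187
Area = |Σ|/2 = 93.5.

93.5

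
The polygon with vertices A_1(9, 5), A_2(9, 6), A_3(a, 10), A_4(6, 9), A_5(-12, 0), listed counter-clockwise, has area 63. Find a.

Write out the shoelace sum; only the two edges meeting at A_3 involve a:
2·Area = [(9·10 − a·6) + (a·9 − 6·10)] + 57
       = 3·a + 87 = 126
⇒ a = 13.

13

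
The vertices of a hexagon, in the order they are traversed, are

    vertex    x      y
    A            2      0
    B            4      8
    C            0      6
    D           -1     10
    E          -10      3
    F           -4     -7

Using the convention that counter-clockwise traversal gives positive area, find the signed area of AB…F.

119.5

Apply the surveyor's formula: 2A = Σ (x_i·y_{i+1} − x_{i+1}·y_i), indices taken mod 6.
Σ = (16) + (24) + (6) + (97) + (82) + (14) = 239
Signed area = Σ/2 = 119.5 (positive ⇒ counter-clockwise traversal).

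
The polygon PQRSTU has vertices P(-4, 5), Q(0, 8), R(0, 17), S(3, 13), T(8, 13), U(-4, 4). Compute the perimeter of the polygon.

|PQ| = √((4)² + (3)²) = √25 = 5
|QR| = √((0)² + (9)²) = √81 = 9
|RS| = √((3)² + (-4)²) = √25 = 5
|ST| = √((5)² + (0)²) = √25 = 5
|TU| = √((-12)² + (-9)²) = √225 = 15
|UP| = √((0)² + (1)²) = √1 = 1
Perimeter = 5 + 9 + 5 + 5 + 15 + 1 = 40.

40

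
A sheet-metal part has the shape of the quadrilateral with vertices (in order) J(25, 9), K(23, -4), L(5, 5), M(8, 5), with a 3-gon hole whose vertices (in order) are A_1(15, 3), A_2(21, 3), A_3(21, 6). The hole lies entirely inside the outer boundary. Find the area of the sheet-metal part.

111

Outer boundary:
Cross-terms: -307, 135, -15, -53  ⇒  Σ = -240
Area = |Σ|/2 = 120.
Hole:
Apply Gauss's area formula: 2A = Σ (x_i·y_{i+1} − x_{i+1}·y_i), indices taken mod 3.
Σ = (-18) + (63) + (-27) = 18
Area = |Σ|/2 = 9.
Net area = 120 − 9 = 111.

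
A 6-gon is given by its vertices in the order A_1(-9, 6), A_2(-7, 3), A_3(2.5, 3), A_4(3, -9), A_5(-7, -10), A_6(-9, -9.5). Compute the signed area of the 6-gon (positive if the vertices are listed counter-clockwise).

Cross-terms: 15, -28.5, -31.5, -93, -23.5, -139.5  ⇒  Σ = -301
Signed area = Σ/2 = -150.5 (negative ⇒ clockwise traversal).

-150.5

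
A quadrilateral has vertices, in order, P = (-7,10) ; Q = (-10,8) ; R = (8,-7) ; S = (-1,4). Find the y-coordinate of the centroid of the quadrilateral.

325/93

Apply the shoelace formula. First the cross-terms c_i = x_i·y_{i+1} − x_{i+1}·y_i:
  44, 6, 25, 18  ⇒  2A = 93, A = 46.5.
Then Σ (y_i + y_{i+1})·c_i = 975, so ȳ = 975 / (6·46.5) = 325/93.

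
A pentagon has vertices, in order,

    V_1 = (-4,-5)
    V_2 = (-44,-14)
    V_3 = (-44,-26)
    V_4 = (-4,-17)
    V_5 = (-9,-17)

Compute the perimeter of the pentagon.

|V_1V_2| = √((-40)² + (-9)²) = √1681 = 41
|V_2V_3| = √((0)² + (-12)²) = √144 = 12
|V_3V_4| = √((40)² + (9)²) = √1681 = 41
|V_4V_5| = √((-5)² + (0)²) = √25 = 5
|V_5V_1| = √((5)² + (12)²) = √169 = 13
Perimeter = 41 + 12 + 41 + 5 + 13 = 112.

112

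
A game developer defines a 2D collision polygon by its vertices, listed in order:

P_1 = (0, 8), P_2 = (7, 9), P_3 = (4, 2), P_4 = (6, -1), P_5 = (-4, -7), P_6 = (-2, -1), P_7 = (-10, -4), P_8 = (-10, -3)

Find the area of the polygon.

Apply the shoelace formula: 2A = Σ (x_i·y_{i+1} − x_{i+1}·y_i), indices taken mod 8.
Cross-terms: -56, -22, -16, -46, -10, -2, -10, -80  ⇒  Σ = -242
Area = |Σ|/2 = 121.

121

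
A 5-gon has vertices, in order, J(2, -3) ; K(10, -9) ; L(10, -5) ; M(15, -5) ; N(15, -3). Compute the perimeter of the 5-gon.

34

|JK| = √((8)² + (-6)²) = √100 = 10
|KL| = √((0)² + (4)²) = √16 = 4
|LM| = √((5)² + (0)²) = √25 = 5
|MN| = √((0)² + (2)²) = √4 = 2
|NJ| = √((-13)² + (0)²) = √169 = 13
Perimeter = 10 + 4 + 5 + 2 + 13 = 34.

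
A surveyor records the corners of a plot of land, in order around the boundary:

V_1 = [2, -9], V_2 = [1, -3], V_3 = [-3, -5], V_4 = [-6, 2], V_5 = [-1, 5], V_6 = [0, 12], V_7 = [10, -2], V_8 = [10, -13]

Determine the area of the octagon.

Apply Gauss's area formula: 2A = Σ (x_i·y_{i+1} − x_{i+1}·y_i), indices taken mod 8.
Cross-terms: 3, -14, -36, -28, -12, -120, -110, -64  ⇒  Σ = -381
Area = |Σ|/2 = 190.5.

190.5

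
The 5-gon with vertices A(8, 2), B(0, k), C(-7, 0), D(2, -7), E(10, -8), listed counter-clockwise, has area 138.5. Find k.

6

Write out the shoelace sum; only the two edges meeting at B involve k:
2·Area = [(8·k − 0·2) + (0·0 − (-7)·k)] + 187
       = 15·k + 187 = 277
⇒ k = 6.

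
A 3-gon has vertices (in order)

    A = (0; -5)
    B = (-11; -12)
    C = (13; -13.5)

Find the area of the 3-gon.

Apply the shoelace formula: 2A = Σ (x_i·y_{i+1} − x_{i+1}·y_i), indices taken mod 3.
Cross-terms: -55, 304.5, -65  ⇒  Σ = 184.5
Area = |Σ|/2 = 92.25.

92.25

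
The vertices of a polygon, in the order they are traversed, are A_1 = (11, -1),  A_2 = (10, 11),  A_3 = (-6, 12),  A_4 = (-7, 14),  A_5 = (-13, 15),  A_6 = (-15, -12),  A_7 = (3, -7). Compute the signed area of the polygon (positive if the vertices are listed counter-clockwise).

495

Cross-terms: 131, 186, 0, 77, 381, 141, 74  ⇒  Σ = 990
Signed area = Σ/2 = 495 (positive ⇒ counter-clockwise traversal).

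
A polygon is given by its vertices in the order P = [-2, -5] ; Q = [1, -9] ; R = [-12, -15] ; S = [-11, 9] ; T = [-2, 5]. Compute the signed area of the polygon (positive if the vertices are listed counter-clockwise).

Cross-terms: 23, -123, -273, -37, 20  ⇒  Σ = -390
Signed area = Σ/2 = -195 (negative ⇒ clockwise traversal).

-195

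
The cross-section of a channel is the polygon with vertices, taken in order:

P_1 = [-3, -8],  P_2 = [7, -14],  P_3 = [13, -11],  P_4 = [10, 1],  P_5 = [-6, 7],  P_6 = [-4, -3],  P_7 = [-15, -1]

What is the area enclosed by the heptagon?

Apply the surveyor's formula: 2A = Σ (x_i·y_{i+1} − x_{i+1}·y_i), indices taken mod 7.
Σ = (98) + (105) + (123) + (76) + (46) + (-41) + (117) = 524
Area = |Σ|/2 = 262.

262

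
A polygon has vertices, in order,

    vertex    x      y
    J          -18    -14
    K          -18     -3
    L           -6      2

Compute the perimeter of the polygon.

44

|JK| = √((0)² + (11)²) = √121 = 11
|KL| = √((12)² + (5)²) = √169 = 13
|LJ| = √((-12)² + (-16)²) = √400 = 20
Perimeter = 11 + 13 + 20 = 44.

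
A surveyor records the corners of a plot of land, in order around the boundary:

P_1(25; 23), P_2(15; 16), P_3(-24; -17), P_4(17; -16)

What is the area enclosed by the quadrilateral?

Apply Gauss's area formula: 2A = Σ (x_i·y_{i+1} − x_{i+1}·y_i), indices taken mod 4.
P_1→P_2: (25)(16) − (15)(23) = 55
P_2→P_3: (15)(-17) − (-24)(16) = 129
P_3→P_4: (-24)(-16) − (17)(-17) = 673
P_4→P_1: (17)(23) − (25)(-16) = 791
Σ = 1648
Area = |Σ|/2 = 824.

824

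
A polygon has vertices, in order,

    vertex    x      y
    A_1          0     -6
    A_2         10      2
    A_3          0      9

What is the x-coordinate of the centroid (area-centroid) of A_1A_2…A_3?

Apply the shoelace (surveyor's) formula. First the cross-terms c_i = x_i·y_{i+1} − x_{i+1}·y_i:
  60, 90, 0  ⇒  2A = 150, A = 75.
Then Σ (x_i + x_{i+1})·c_i = 1500, so x̄ = 1500 / (6·75) = 10/3.

10/3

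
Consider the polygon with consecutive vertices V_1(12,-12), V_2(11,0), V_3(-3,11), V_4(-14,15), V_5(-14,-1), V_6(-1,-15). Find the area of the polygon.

Apply the shoelace (surveyor's) formula: 2A = Σ (x_i·y_{i+1} − x_{i+1}·y_i), indices taken mod 6.
Σ = (132) + (121) + (109) + (224) + (209) + (192) = 987
Area = |Σ|/2 = 493.5.

493.5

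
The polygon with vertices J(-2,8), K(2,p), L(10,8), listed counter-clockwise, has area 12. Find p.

6

Write out the shoelace sum; only the two edges meeting at K involve p:
2·Area = [((-2)·p − 2·8) + (2·8 − 10·p)] + 96
       = -12·p + 96 = 24
⇒ p = 6.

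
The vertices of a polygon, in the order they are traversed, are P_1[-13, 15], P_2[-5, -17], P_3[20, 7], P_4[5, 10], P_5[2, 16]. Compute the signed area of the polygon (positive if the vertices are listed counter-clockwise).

Apply the shoelace (surveyor's) formula: 2A = Σ (x_i·y_{i+1} − x_{i+1}·y_i), indices taken mod 5.
P_1→P_2: (-13)(-17) − (-5)(15) = 296
P_2→P_3: (-5)(7) − (20)(-17) = 305
P_3→P_4: (20)(10) − (5)(7) = 165
P_4→P_5: (5)(16) − (2)(10) = 60
P_5→P_1: (2)(15) − (-13)(16) = 238
Σ = 1064
Signed area = Σ/2 = 532 (positive ⇒ counter-clockwise traversal).

532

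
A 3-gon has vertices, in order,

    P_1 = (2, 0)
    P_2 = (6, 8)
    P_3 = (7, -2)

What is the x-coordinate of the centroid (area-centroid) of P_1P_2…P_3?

5

Apply the surveyor's formula. First the cross-terms c_i = x_i·y_{i+1} − x_{i+1}·y_i:
  16, -68, 4  ⇒  2A = -48, A = -24.
Then Σ (x_i + x_{i+1})·c_i = -720, so x̄ = -720 / (6·(-24)) = 5.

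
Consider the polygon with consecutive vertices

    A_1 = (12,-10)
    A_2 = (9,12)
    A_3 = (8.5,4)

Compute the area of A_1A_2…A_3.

Apply the shoelace formula: 2A = Σ (x_i·y_{i+1} − x_{i+1}·y_i), indices taken mod 3.
A_1→A_2: (12)(12) − (9)(-10) = 234
A_2→A_3: (9)(4) − (8.5)(12) = -66
A_3→A_1: (8.5)(-10) − (12)(4) = -133
Σ = 35
Area = |Σ|/2 = 17.5.

17.5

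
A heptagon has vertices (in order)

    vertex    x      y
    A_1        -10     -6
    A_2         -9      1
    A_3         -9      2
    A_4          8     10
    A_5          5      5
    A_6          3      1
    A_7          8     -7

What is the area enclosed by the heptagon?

173

Cross-terms: -64, -9, -106, -10, -10, -29, -118  ⇒  Σ = -346
Area = |Σ|/2 = 173.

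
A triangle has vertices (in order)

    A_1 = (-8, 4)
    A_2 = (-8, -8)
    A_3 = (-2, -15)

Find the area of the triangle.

Apply the surveyor's formula: 2A = Σ (x_i·y_{i+1} − x_{i+1}·y_i), indices taken mod 3.
Cross-terms: 96, 104, -128  ⇒  Σ = 72
Area = |Σ|/2 = 36.

36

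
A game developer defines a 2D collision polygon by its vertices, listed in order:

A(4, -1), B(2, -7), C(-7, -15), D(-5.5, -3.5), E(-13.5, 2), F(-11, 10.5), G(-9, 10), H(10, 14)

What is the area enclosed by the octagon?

324.25

Apply the shoelace formula: 2A = Σ (x_i·y_{i+1} − x_{i+1}·y_i), indices taken mod 8.
Σ = (-26) + (-79) + (-58) + (-58.25) + (-119.75) + (-15.5) + (-226) + (-66) = -648.5
Area = |Σ|/2 = 324.25.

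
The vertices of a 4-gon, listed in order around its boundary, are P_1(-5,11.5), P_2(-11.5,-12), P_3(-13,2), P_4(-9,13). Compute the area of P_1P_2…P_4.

88.125

P_1→P_2: (-5)(-12) − (-11.5)(11.5) = 192.25
P_2→P_3: (-11.5)(2) − (-13)(-12) = -179
P_3→P_4: (-13)(13) − (-9)(2) = -151
P_4→P_1: (-9)(11.5) − (-5)(13) = -38.5
Σ = -176.25
Area = |Σ|/2 = 88.125.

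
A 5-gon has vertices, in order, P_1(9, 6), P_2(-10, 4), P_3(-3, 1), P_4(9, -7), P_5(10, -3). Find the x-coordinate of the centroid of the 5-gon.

121/36

Apply the surveyor's formula. First the cross-terms c_i = x_i·y_{i+1} − x_{i+1}·y_i:
  96, 2, 12, 43, 87  ⇒  2A = 240, A = 120.
Then Σ (x_i + x_{i+1})·c_i = 2420, so x̄ = 2420 / (6·120) = 121/36.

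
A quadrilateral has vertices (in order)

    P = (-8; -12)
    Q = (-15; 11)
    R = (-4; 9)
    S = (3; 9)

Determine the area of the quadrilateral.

Apply the shoelace formula: 2A = Σ (x_i·y_{i+1} − x_{i+1}·y_i), indices taken mod 4.
Σ = (-268) + (-91) + (-63) + (36) = -386
Area = |Σ|/2 = 193.

193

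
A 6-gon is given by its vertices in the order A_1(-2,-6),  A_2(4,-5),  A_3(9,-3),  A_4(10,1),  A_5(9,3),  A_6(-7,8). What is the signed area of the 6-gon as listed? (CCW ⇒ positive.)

Apply the shoelace formula: 2A = Σ (x_i·y_{i+1} − x_{i+1}·y_i), indices taken mod 6.
A_1→A_2: (-2)(-5) − (4)(-6) = 34
A_2→A_3: (4)(-3) − (9)(-5) = 33
A_3→A_4: (9)(1) − (10)(-3) = 39
A_4→A_5: (10)(3) − (9)(1) = 21
A_5→A_6: (9)(8) − (-7)(3) = 93
A_6→A_1: (-7)(-6) − (-2)(8) = 58
Σ = 278
Signed area = Σ/2 = 139 (positive ⇒ counter-clockwise traversal).

139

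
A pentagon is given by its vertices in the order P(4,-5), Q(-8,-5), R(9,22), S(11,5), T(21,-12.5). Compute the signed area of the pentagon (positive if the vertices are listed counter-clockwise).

-342.75

Σ = (-60) + (-131) + (-197) + (-242.5) + (-55) = -685.5
Signed area = Σ/2 = -342.75 (negative ⇒ clockwise traversal).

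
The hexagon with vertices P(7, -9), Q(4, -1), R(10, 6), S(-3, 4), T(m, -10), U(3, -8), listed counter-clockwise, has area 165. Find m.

-10

The doubled signed area Σ (x_i y_{i+1} − x_{i+1} y_i) is linear in m.
With m=0 it equals 210; the coefficient of m is -12 (from the two edges through T).
So -12·m + 210 = 2·165 = 330 ⇒ m = -10.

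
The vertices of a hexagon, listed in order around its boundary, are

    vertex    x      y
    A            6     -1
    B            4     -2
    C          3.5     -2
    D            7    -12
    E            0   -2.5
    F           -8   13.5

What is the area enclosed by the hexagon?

73.75

Cross-terms: -8, -1, -28, -17.5, -20, -73  ⇒  Σ = -147.5
Area = |Σ|/2 = 73.75.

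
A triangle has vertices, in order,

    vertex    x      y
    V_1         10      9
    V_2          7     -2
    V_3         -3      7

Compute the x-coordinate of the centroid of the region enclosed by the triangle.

14/3

Apply Gauss's area formula. First the cross-terms c_i = x_i·y_{i+1} − x_{i+1}·y_i:
  -83, 43, -97  ⇒  2A = -137, A = -68.5.
Then Σ (x_i + x_{i+1})·c_i = -1918, so x̄ = -1918 / (6·(-68.5)) = 14/3.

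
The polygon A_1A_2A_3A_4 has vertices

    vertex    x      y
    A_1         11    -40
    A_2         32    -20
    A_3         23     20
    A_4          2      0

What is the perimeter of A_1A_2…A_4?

140

|A_1A_2| = √((21)² + (20)²) = √841 = 29
|A_2A_3| = √((-9)² + (40)²) = √1681 = 41
|A_3A_4| = √((-21)² + (-20)²) = √841 = 29
|A_4A_1| = √((9)² + (-40)²) = √1681 = 41
Perimeter = 29 + 41 + 29 + 41 = 140.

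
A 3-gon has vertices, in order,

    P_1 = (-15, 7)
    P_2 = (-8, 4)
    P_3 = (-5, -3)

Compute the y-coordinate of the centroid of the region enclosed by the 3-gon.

8/3

Apply the surveyor's formula. First the cross-terms c_i = x_i·y_{i+1} − x_{i+1}·y_i:
  -4, 44, -80  ⇒  2A = -40, A = -20.
Then Σ (y_i + y_{i+1})·c_i = -320, so ȳ = -320 / (6·(-20)) = 8/3.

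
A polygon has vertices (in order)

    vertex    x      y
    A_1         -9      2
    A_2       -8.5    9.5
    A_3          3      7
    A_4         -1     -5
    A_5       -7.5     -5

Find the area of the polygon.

Σ = (-68.5) + (-88) + (-8) + (-32.5) + (-60) = -257
Area = |Σ|/2 = 128.5.

128.5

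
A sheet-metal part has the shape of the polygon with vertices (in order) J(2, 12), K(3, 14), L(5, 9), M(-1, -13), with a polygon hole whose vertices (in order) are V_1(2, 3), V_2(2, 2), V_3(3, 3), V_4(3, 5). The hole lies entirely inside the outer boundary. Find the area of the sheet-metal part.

45

Outer boundary:
Cross-terms: -8, -43, -56, 14  ⇒  Σ = -93
Area = |Σ|/2 = 46.5.
Hole:
Apply the surveyor's formula: 2A = Σ (x_i·y_{i+1} − x_{i+1}·y_i), indices taken mod 4.
V_1→V_2: (2)(2) − (2)(3) = -2
V_2→V_3: (2)(3) − (3)(2) = 0
V_3→V_4: (3)(5) − (3)(3) = 6
V_4→V_1: (3)(3) − (2)(5) = -1
Σ = 3
Area = |Σ|/2 = 1.5.
Net area = 46.5 − 1.5 = 45.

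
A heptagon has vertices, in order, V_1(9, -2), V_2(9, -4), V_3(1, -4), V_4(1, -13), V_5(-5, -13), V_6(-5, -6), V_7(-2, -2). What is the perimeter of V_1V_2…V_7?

48

|V_1V_2| = √((0)² + (-2)²) = √4 = 2
|V_2V_3| = √((-8)² + (0)²) = √64 = 8
|V_3V_4| = √((0)² + (-9)²) = √81 = 9
|V_4V_5| = √((-6)² + (0)²) = √36 = 6
|V_5V_6| = √((0)² + (7)²) = √49 = 7
|V_6V_7| = √((3)² + (4)²) = √25 = 5
|V_7V_1| = √((11)² + (0)²) = √121 = 11
Perimeter = 2 + 8 + 9 + 6 + 7 + 5 + 11 = 48.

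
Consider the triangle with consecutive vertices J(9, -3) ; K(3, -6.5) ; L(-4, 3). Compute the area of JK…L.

Σ = (-49.5) + (-17) + (-15) = -81.5
Area = |Σ|/2 = 40.75.

40.75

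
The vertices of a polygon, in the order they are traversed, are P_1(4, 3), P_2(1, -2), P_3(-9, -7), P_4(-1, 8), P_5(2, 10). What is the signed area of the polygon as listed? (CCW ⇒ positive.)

-87.5

Apply the shoelace (surveyor's) formula: 2A = Σ (x_i·y_{i+1} − x_{i+1}·y_i), indices taken mod 5.
P_1→P_2: (4)(-2) − (1)(3) = -11
P_2→P_3: (1)(-7) − (-9)(-2) = -25
P_3→P_4: (-9)(8) − (-1)(-7) = -79
P_4→P_5: (-1)(10) − (2)(8) = -26
P_5→P_1: (2)(3) − (4)(10) = -34
Σ = -175
Signed area = Σ/2 = -87.5 (negative ⇒ clockwise traversal).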